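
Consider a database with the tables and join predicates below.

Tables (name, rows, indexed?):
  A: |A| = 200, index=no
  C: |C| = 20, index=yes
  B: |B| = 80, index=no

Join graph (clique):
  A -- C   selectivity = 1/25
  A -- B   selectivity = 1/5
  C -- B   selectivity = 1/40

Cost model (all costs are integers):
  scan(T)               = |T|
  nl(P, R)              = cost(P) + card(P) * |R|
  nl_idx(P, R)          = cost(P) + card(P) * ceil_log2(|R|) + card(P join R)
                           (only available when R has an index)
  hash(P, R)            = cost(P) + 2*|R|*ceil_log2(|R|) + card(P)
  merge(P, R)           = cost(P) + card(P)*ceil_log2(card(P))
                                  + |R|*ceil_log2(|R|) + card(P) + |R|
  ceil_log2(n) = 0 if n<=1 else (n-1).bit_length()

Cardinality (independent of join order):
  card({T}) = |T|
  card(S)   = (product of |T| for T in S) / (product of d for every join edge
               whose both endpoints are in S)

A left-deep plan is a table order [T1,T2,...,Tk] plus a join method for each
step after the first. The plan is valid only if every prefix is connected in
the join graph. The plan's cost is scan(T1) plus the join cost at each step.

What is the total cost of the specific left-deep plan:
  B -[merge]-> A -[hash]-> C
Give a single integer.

step 1: scan B: cost=80, card=80
step 2: join A via merge
    card(P join A) = 80*200/(5) = 3200
    cost = 80 + 80*7 + 200*8 + 80 + 200 = 2520
step 3: join C via hash
    card(P join C) = 3200*20/(25*40) = 64
    cost = 2520 + 2*20*5 + 3200 = 5920

5920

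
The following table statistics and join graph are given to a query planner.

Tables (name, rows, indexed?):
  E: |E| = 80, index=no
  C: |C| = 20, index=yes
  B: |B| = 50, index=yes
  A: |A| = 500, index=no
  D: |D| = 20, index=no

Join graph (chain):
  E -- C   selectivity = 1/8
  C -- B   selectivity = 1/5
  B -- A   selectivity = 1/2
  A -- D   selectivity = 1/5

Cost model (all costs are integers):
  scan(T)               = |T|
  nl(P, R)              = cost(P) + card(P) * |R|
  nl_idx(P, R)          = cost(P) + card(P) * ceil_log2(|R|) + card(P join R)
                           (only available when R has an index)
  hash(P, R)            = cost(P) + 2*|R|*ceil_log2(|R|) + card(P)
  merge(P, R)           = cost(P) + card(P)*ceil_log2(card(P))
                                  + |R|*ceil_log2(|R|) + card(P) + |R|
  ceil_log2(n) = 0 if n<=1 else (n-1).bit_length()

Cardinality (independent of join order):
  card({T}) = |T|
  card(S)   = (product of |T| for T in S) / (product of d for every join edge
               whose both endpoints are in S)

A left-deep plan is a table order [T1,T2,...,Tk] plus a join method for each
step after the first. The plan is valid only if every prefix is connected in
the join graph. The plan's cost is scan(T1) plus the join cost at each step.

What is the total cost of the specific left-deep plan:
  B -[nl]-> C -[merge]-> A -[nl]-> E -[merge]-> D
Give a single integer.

step 1: scan B: cost=50, card=50
step 2: join C via nl
    card(P join C) = 50*20/(5) = 200
    cost = 50 + 50*20 = 1050
step 3: join A via merge
    card(P join A) = 200*500/(2) = 50000
    cost = 1050 + 200*8 + 500*9 + 200 + 500 = 7850
step 4: join E via nl
    card(P join E) = 50000*80/(8) = 500000
    cost = 7850 + 50000*80 = 4007850
step 5: join D via merge
    card(P join D) = 500000*20/(5) = 2000000
    cost = 4007850 + 500000*19 + 20*5 + 500000 + 20 = 14007970

14007970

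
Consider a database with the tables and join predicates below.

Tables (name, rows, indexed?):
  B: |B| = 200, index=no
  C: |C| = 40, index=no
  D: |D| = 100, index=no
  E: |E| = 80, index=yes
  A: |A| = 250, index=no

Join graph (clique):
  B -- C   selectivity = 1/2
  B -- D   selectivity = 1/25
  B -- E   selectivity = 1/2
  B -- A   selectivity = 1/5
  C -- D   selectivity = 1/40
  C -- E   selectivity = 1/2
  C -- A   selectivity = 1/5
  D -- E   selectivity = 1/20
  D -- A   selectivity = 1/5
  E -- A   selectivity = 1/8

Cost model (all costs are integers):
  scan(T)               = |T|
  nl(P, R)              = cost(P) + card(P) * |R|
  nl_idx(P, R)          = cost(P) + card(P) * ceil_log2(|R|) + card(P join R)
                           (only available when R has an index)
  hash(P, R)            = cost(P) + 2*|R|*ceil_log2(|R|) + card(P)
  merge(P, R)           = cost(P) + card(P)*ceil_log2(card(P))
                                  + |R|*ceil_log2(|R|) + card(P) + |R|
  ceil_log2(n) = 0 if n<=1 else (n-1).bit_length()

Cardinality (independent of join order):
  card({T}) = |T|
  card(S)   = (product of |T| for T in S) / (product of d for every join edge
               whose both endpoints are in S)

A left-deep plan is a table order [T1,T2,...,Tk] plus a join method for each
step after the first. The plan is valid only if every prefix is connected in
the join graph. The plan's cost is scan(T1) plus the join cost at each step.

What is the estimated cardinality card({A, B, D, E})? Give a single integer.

2000

Tables in S: A(250), B(200), D(100), E(80)
Edges inside S: B-D(d=25), B-E(d=2), B-A(d=5), D-E(d=20), D-A(d=5), E-A(d=8)
numerator = 250 * 200 * 100 * 80 = 400000000
denominator = 25 * 2 * 5 * 20 * 5 * 8 = 200000
card(S) = 400000000 / 200000 = 2000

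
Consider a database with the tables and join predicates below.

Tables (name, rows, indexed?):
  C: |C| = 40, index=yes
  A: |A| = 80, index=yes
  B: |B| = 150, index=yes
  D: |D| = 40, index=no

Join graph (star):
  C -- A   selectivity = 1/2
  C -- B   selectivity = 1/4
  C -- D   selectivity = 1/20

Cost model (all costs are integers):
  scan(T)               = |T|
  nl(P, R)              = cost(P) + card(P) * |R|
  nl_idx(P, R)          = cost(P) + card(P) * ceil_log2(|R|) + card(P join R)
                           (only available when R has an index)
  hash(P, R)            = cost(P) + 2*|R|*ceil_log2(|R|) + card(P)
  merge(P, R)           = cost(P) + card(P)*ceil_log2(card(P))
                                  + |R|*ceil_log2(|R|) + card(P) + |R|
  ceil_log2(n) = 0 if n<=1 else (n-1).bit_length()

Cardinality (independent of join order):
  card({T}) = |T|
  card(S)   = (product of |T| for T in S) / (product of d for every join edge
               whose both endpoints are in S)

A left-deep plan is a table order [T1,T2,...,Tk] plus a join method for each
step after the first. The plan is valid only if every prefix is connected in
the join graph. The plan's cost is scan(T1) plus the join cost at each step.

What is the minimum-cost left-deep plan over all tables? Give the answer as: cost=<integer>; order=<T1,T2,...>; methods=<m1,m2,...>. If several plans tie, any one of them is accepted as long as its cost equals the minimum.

Selinger DP (subsets sized 1..n):
  {C}: scan cost=40, card=40
  {A}: scan cost=80, card=80
  {B}: scan cost=150, card=150
  {D}: scan cost=40, card=40
  {AC}: card=1600; try (C,hash)→640, (A,merge)→960, (C,merge)→1000, (A,hash)→1200, (A,nl_idx)→1920, (C,nl_idx)→2160 …(+2); best=640 via (C,hash)
  {BC}: card=1500; try (C,hash)→780, (B,merge)→1670, (C,merge)→1780, (B,nl_idx)→1860, (B,hash)→2480, (C,nl_idx)→2550 …(+2); best=780 via (C,hash)
  {CD}: card=80; try (C,nl_idx)→360, (D,hash)→560, (C,hash)→560, (D,merge)→600, (C,merge)→600, (D,nl)→1640 …(+1); best=360 via (C,nl_idx)
  {ABC}: card=60000; try (A,hash)→3400, (B,hash)→4640, (A,merge)→19420, (B,merge)→21190, (A,nl_idx)→71280, (B,nl_idx)→73440 …(+2); best=3400 via (A,hash)
  {ACD}: card=3200; try (A,hash)→1560, (A,merge)→1640, (D,hash)→2720, (A,nl_idx)→4120, (A,nl)→6760, (D,merge)→20120 …(+1); best=1560 via (A,hash)
  {BCD}: card=3000; try (B,merge)→2350, (D,hash)→2760, (B,hash)→2840, (B,nl_idx)→4000, (B,nl)→12360, (D,merge)→19060 …(+1); best=2350 via (B,merge)
  {ABCD}: card=120000; try (A,hash)→6470, (B,hash)→7160, (A,merge)→41990, (B,merge)→44510, (D,hash)→63880, (A,nl_idx)→143350 …(+5); best=6470 via (A,hash)

cost=6470; order=D,C,B,A; methods=nl_idx,merge,hash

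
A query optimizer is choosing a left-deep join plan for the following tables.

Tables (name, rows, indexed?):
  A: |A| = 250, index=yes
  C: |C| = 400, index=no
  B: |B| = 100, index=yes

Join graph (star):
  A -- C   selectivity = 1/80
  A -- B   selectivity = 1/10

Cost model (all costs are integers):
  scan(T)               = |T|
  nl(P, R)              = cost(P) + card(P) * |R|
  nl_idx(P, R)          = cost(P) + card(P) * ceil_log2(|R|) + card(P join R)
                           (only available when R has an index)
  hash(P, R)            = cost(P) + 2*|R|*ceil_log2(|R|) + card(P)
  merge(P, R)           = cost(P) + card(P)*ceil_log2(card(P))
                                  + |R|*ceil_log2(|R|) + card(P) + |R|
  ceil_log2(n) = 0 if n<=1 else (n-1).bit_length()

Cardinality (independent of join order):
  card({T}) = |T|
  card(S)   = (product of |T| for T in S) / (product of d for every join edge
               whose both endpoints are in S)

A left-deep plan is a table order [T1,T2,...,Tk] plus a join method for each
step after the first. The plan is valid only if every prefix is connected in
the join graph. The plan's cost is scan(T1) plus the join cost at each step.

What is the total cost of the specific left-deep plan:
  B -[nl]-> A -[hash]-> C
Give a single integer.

34800

step 1: scan B: cost=100, card=100
step 2: join A via nl
    card(P join A) = 100*250/(10) = 2500
    cost = 100 + 100*250 = 25100
step 3: join C via hash
    card(P join C) = 2500*400/(80) = 12500
    cost = 25100 + 2*400*9 + 2500 = 34800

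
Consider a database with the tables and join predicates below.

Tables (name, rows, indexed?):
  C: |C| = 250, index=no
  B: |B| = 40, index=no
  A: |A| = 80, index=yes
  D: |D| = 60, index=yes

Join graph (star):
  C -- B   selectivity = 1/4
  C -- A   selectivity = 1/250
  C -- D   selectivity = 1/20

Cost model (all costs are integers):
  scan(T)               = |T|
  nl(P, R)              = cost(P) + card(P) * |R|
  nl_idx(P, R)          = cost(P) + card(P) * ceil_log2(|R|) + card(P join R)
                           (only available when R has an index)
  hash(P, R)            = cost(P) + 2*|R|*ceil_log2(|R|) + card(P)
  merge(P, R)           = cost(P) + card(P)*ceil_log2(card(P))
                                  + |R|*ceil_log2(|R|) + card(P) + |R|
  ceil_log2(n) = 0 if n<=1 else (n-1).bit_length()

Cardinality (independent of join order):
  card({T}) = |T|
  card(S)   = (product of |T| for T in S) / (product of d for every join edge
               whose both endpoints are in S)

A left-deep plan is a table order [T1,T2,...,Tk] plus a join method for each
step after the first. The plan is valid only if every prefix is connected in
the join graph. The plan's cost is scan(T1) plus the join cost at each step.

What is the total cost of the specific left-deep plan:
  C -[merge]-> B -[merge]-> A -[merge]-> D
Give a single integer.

45140

step 1: scan C: cost=250, card=250
step 2: join B via merge
    card(P join B) = 250*40/(4) = 2500
    cost = 250 + 250*8 + 40*6 + 250 + 40 = 2780
step 3: join A via merge
    card(P join A) = 2500*80/(250) = 800
    cost = 2780 + 2500*12 + 80*7 + 2500 + 80 = 35920
step 4: join D via merge
    card(P join D) = 800*60/(20) = 2400
    cost = 35920 + 800*10 + 60*6 + 800 + 60 = 45140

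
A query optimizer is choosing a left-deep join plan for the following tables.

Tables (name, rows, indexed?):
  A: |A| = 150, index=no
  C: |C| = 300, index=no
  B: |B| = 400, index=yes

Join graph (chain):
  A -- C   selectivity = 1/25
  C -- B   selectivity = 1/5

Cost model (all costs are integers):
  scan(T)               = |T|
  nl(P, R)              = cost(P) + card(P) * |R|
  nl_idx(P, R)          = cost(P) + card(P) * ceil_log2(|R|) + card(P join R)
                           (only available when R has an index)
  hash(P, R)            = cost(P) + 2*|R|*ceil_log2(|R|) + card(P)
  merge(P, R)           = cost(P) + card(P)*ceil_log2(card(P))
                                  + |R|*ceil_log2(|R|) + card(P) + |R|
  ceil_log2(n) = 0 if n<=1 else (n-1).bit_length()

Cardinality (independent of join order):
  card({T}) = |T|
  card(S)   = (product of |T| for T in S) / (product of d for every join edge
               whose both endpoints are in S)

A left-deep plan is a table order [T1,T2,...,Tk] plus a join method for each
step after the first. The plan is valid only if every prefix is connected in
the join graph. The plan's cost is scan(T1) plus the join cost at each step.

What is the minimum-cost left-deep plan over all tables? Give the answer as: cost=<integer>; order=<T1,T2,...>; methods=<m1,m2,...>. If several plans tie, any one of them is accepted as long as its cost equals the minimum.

cost=12000; order=C,A,B; methods=hash,hash

Selinger DP (subsets sized 1..n):
  {A}: scan cost=150, card=150
  {C}: scan cost=300, card=300
  {B}: scan cost=400, card=400
  {AC}: card=1800; try (A,hash)→3000, (C,merge)→4500, (A,merge)→4650, (C,hash)→5700, (C,nl)→45150, (A,nl)→45300; best=3000 via (A,hash)
  {BC}: card=24000; try (C,hash)→6200, (B,merge)→7300, (C,merge)→7400, (B,hash)→7800, (B,nl_idx)→27000, (B,nl)→120300 …(+1); best=6200 via (C,hash)
  {ABC}: card=144000; try (B,hash)→12000, (B,merge)→28600, (A,hash)→32600, (B,nl_idx)→163200, (A,merge)→391550, (B,nl)→723000 …(+1); best=12000 via (B,hash)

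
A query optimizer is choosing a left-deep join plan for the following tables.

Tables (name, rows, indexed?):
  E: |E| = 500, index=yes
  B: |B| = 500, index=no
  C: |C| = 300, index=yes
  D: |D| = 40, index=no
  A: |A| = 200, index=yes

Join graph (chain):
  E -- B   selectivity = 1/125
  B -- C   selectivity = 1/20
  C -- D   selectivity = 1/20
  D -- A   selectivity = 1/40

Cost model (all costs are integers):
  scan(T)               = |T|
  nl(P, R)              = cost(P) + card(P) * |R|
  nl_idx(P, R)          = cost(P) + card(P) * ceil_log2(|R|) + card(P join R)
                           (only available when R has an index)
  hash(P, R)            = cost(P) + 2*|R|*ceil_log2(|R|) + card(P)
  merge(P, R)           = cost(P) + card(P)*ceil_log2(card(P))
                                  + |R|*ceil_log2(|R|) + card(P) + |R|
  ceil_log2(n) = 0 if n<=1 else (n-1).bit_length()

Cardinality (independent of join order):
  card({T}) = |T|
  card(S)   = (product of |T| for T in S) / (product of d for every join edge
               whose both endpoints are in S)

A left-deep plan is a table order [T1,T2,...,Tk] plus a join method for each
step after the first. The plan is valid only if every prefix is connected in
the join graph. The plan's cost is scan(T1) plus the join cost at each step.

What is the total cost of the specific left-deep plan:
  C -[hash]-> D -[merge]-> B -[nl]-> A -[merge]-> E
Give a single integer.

step 1: scan C: cost=300, card=300
step 2: join D via hash
    card(P join D) = 300*40/(20) = 600
    cost = 300 + 2*40*6 + 300 = 1080
step 3: join B via merge
    card(P join B) = 600*500/(20) = 15000
    cost = 1080 + 600*10 + 500*9 + 600 + 500 = 12680
step 4: join A via nl
    card(P join A) = 15000*200/(40) = 75000
    cost = 12680 + 15000*200 = 3012680
step 5: join E via merge
    card(P join E) = 75000*500/(125) = 300000
    cost = 3012680 + 75000*17 + 500*9 + 75000 + 500 = 4367680

4367680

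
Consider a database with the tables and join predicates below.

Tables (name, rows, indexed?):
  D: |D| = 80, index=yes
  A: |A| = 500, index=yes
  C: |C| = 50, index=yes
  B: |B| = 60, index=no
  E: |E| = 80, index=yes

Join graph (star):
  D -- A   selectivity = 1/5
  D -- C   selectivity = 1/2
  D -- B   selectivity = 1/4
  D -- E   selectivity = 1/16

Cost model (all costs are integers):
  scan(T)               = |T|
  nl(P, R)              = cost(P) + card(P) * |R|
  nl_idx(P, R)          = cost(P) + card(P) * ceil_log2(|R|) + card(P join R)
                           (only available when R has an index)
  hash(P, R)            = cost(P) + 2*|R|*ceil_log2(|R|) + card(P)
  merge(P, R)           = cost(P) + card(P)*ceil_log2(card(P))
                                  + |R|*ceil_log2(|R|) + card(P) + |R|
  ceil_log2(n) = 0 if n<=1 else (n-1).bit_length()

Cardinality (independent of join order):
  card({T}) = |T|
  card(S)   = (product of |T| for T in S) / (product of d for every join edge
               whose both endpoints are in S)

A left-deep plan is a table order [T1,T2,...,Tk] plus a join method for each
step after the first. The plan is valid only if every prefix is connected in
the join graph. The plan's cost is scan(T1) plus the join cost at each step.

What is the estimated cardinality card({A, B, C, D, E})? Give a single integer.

15000000

Tables in S: A(500), B(60), C(50), D(80), E(80)
Edges inside S: D-A(d=5), D-C(d=2), D-B(d=4), D-E(d=16)
numerator = 500 * 60 * 50 * 80 * 80 = 9600000000
denominator = 5 * 2 * 4 * 16 = 640
card(S) = 9600000000 / 640 = 15000000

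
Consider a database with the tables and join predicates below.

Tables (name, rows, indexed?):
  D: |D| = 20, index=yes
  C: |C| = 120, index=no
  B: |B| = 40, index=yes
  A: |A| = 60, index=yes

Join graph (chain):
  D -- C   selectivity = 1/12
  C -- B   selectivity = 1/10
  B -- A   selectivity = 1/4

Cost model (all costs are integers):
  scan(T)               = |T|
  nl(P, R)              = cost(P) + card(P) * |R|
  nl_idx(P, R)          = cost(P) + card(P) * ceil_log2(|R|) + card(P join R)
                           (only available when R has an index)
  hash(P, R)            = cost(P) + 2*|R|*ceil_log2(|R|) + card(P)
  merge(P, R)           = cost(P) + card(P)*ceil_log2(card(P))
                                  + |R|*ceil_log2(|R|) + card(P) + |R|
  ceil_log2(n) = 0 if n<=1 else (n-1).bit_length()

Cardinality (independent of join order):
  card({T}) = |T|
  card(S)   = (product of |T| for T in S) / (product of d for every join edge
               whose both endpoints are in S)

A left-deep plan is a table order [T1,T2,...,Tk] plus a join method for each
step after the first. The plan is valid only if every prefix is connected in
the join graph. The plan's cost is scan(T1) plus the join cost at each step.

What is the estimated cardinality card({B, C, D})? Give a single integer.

800

Tables in S: B(40), C(120), D(20)
Edges inside S: D-C(d=12), C-B(d=10)
numerator = 40 * 120 * 20 = 96000
denominator = 12 * 10 = 120
card(S) = 96000 / 120 = 800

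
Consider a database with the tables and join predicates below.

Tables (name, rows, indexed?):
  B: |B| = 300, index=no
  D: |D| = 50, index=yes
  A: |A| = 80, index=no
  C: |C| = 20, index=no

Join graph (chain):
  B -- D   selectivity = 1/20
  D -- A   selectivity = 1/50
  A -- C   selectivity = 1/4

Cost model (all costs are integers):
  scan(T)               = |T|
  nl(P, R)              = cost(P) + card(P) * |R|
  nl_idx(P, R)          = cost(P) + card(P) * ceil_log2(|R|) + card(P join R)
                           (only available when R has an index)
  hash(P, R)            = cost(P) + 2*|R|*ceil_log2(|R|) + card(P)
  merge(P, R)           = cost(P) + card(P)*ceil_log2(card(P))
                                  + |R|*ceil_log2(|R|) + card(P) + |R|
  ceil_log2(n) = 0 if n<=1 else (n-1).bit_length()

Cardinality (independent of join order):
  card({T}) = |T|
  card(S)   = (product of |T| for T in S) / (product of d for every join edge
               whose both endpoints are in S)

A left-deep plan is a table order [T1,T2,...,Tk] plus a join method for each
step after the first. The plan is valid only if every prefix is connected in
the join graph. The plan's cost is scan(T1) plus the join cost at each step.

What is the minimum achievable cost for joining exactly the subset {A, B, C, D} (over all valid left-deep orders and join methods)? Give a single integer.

4470

Selinger DP over subsets of {A,B,C,D}:
  {B}: scan cost=300, card=300
  {D}: scan cost=50, card=50
  {A}: scan cost=80, card=80
  {C}: scan cost=20, card=20
  {BD}: card=750; try (D,hash)→1200, (D,nl_idx)→2850, (B,merge)→3400, (D,merge)→3650, (B,hash)→5500, (B,nl)→15050 …(+1); best=1200 via (D,hash)
  {AD}: card=80; try (D,nl_idx)→640, (D,hash)→760, (A,merge)→1040, (D,merge)→1070, (A,hash)→1220, (A,nl)→4050 …(+1); best=640 via (D,nl_idx)
  {AC}: card=400; try (C,hash)→360, (A,merge)→780, (C,merge)→840, (A,hash)→1160, (A,nl)→1620, (C,nl)→1680; best=360 via (C,hash)
  {ABD}: card=1200; try (A,hash)→3070, (B,merge)→4280, (B,hash)→6120, (A,merge)→10090, (B,nl)→24640, (A,nl)→61200; best=3070 via (A,hash)
  {ACD}: card=400; try (C,hash)→920, (D,hash)→1360, (C,merge)→1400, (C,nl)→2240, (D,nl_idx)→3160, (D,merge)→4710 …(+1); best=920 via (C,hash)
  {ABCD}: card=6000; try (C,hash)→4470, (B,hash)→6720, (B,merge)→7920, (C,merge)→17590, (C,nl)→27070, (B,nl)→120920; best=4470 via (C,hash)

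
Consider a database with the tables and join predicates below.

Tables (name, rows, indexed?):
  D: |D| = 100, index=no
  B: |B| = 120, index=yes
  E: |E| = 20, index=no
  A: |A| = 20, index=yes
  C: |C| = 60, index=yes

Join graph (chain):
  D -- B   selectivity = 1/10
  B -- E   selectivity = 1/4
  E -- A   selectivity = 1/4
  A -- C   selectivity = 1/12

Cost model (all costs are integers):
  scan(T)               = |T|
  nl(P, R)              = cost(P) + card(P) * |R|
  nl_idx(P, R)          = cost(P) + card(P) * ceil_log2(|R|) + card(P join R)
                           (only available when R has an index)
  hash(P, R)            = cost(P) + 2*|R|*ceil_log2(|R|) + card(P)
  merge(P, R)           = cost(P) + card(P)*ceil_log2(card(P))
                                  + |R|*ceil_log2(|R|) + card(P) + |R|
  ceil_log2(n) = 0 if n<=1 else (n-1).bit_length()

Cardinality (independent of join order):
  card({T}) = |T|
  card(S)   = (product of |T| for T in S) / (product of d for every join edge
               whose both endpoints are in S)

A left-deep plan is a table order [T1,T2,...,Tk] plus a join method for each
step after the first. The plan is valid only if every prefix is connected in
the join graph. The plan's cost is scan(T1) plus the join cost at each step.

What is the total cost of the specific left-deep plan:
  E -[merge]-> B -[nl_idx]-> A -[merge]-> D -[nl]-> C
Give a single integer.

step 1: scan E: cost=20, card=20
step 2: join B via merge
    card(P join B) = 20*120/(4) = 600
    cost = 20 + 20*5 + 120*7 + 20 + 120 = 1100
step 3: join A via nl_idx
    card(P join A) = 600*20/(4) = 3000
    cost = 1100 + 600*5 + 3000 = 7100
step 4: join D via merge
    card(P join D) = 3000*100/(10) = 30000
    cost = 7100 + 3000*12 + 100*7 + 3000 + 100 = 46900
step 5: join C via nl
    card(P join C) = 30000*60/(12) = 150000
    cost = 46900 + 30000*60 = 1846900

1846900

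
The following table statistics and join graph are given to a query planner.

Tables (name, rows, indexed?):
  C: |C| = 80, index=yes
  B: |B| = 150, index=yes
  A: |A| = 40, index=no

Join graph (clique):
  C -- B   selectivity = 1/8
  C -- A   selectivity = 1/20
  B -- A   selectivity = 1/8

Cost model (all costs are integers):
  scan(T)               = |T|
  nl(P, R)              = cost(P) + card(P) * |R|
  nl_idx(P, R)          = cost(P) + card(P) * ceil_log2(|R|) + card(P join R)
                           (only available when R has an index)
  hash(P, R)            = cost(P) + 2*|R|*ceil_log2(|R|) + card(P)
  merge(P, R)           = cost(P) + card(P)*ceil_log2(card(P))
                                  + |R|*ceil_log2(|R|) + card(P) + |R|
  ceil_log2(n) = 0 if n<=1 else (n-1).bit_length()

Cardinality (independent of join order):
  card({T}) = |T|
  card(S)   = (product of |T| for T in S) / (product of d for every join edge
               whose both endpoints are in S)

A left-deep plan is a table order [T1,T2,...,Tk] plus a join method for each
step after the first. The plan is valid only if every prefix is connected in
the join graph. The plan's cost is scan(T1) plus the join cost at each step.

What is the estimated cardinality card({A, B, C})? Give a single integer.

Tables in S: A(40), B(150), C(80)
Edges inside S: C-B(d=8), C-A(d=20), B-A(d=8)
numerator = 40 * 150 * 80 = 480000
denominator = 8 * 20 * 8 = 1280
card(S) = 480000 / 1280 = 375

375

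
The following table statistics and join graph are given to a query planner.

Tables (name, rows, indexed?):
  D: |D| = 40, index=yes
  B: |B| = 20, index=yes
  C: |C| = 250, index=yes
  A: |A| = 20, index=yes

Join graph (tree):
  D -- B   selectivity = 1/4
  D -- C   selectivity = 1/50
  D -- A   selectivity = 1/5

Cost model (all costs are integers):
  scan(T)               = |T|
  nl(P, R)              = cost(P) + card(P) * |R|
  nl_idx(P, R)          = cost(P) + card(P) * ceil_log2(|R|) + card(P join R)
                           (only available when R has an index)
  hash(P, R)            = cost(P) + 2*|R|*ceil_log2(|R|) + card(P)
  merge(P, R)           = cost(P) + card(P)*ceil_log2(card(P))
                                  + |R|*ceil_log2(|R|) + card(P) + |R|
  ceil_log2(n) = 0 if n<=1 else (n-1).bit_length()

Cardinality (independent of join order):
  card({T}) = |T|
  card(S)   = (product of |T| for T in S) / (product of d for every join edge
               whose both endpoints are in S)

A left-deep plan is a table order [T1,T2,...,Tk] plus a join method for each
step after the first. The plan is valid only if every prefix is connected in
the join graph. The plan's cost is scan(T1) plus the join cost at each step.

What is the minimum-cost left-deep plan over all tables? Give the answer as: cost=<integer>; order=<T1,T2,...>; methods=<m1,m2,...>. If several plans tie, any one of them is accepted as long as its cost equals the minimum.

Selinger DP (subsets sized 1..n):
  {D}: scan cost=40, card=40
  {B}: scan cost=20, card=20
  {C}: scan cost=250, card=250
  {A}: scan cost=20, card=20
  {BD}: card=200; try (B,hash)→280, (D,nl_idx)→340, (D,merge)→420, (B,merge)→440, (B,nl_idx)→440, (D,hash)→520 …(+2); best=280 via (B,hash)
  {CD}: card=200; try (C,nl_idx)→560, (D,hash)→980, (D,nl_idx)→1950, (C,merge)→2570, (D,merge)→2780, (C,hash)→4080 …(+2); best=560 via (C,nl_idx)
  {AD}: card=160; try (A,hash)→280, (D,nl_idx)→300, (A,nl_idx)→400, (D,merge)→420, (A,merge)→440, (D,hash)→520 …(+2); best=280 via (A,hash)
  {BCD}: card=1000; try (B,hash)→960, (B,merge)→2480, (B,nl_idx)→2560, (C,nl_idx)→2880, (C,merge)→4330, (C,hash)→4480 …(+2); best=960 via (B,hash)
  {ABD}: card=800; try (B,hash)→640, (A,hash)→680, (B,merge)→1840, (B,nl_idx)→1880, (A,nl_idx)→2080, (A,merge)→2200 …(+2); best=640 via (B,hash)
  {ACD}: card=800; try (A,hash)→960, (C,nl_idx)→2360, (A,nl_idx)→2360, (A,merge)→2480, (C,merge)→3970, (C,hash)→4440 …(+2); best=960 via (A,hash)
  {ABCD}: card=4000; try (B,hash)→1960, (A,hash)→2160, (C,hash)→5440, (B,nl_idx)→8960, (B,merge)→9880, (A,nl_idx)→9960 …(+6); best=1960 via (B,hash)

cost=1960; order=D,C,A,B; methods=nl_idx,hash,hash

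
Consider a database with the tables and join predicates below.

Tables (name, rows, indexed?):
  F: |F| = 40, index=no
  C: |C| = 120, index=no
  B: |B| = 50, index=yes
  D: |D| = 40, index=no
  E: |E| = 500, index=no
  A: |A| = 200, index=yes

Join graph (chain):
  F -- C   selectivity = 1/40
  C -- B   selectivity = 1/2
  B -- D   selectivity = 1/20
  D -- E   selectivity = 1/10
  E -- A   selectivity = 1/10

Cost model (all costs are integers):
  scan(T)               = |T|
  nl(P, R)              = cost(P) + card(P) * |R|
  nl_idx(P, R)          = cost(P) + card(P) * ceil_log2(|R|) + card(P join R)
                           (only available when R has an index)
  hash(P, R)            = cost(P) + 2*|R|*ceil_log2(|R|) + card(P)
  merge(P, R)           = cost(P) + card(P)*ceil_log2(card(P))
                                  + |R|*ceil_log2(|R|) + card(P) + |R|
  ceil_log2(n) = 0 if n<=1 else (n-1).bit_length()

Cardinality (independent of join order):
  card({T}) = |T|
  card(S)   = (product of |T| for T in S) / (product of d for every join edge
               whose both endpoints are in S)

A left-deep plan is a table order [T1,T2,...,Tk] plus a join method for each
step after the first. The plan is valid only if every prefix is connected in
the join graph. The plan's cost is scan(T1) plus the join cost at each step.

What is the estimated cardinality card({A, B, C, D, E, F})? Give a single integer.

6000000

Tables in S: A(200), B(50), C(120), D(40), E(500), F(40)
Edges inside S: F-C(d=40), C-B(d=2), B-D(d=20), D-E(d=10), E-A(d=10)
numerator = 200 * 50 * 120 * 40 * 500 * 40 = 960000000000
denominator = 40 * 2 * 20 * 10 * 10 = 160000
card(S) = 960000000000 / 160000 = 6000000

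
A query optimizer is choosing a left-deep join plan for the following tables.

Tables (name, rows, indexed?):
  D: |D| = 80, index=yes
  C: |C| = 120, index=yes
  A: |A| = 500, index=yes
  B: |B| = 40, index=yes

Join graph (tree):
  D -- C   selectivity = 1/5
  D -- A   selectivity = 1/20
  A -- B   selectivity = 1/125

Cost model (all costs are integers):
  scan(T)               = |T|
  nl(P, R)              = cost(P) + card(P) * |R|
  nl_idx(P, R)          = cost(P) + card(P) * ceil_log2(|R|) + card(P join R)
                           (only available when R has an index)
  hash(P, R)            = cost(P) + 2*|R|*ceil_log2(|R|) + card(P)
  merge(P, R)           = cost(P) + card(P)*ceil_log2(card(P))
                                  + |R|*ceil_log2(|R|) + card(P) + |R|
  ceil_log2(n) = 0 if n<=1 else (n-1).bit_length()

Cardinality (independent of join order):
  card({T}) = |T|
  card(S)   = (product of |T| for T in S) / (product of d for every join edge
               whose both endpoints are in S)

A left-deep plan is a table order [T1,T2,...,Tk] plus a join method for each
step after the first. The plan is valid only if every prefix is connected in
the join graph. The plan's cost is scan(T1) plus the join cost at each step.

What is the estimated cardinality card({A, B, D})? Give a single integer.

Tables in S: A(500), B(40), D(80)
Edges inside S: D-A(d=20), A-B(d=125)
numerator = 500 * 40 * 80 = 1600000
denominator = 20 * 125 = 2500
card(S) = 1600000 / 2500 = 640

640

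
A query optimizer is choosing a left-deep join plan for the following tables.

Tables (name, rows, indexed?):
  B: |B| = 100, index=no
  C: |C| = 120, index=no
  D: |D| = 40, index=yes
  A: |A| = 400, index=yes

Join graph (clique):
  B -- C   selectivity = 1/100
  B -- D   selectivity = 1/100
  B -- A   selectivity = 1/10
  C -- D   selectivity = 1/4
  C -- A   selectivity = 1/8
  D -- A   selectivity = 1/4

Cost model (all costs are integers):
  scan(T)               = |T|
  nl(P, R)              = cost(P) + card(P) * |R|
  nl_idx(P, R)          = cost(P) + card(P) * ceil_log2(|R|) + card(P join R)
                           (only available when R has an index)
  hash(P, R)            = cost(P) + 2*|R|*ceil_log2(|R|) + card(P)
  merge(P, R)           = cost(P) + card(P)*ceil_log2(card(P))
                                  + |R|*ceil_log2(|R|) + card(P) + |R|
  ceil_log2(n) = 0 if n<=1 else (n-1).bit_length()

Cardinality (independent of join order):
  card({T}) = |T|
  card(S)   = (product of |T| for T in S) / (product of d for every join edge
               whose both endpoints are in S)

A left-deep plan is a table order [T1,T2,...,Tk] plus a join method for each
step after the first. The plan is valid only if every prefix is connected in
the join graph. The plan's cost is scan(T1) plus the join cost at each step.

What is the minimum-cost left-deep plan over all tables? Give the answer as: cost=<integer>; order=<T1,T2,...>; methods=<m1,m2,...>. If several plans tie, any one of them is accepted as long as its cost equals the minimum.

cost=2043; order=B,D,C,A; methods=hash,merge,nl_idx

Selinger DP (subsets sized 1..n):
  {B}: scan cost=100, card=100
  {C}: scan cost=120, card=120
  {D}: scan cost=40, card=40
  {A}: scan cost=400, card=400
  {BC}: card=120; try (B,hash)→1640, (C,merge)→1860, (C,hash)→1880, (B,merge)→1880, (C,nl)→12100, (B,nl)→12120; best=1640 via (B,hash)
  {BD}: card=40; try (D,hash)→680, (D,nl_idx)→740, (B,merge)→1120, (D,merge)→1180, (B,hash)→1480, (B,nl)→4040 …(+1); best=680 via (D,hash)
  {AB}: card=4000; try (B,hash)→2200, (A,merge)→4900, (A,nl_idx)→5000, (B,merge)→5200, (A,hash)→7400, (A,nl)→40100 …(+1); best=2200 via (B,hash)
  {CD}: card=1200; try (D,hash)→720, (C,merge)→1280, (D,merge)→1360, (C,hash)→1760, (D,nl_idx)→2040, (C,nl)→4840 …(+1); best=720 via (D,hash)
  {AC}: card=6000; try (C,hash)→2480, (A,merge)→5080, (C,merge)→5360, (A,nl_idx)→7200, (A,hash)→7440, (A,nl)→48120 …(+1); best=2480 via (C,hash)
  {AD}: card=4000; try (D,hash)→1280, (A,merge)→4320, (A,nl_idx)→4400, (D,merge)→4680, (D,nl_idx)→6800, (A,hash)→7280 …(+2); best=1280 via (D,hash)
  {BCD}: card=12; try (C,merge)→1920, (D,hash)→2240, (D,nl_idx)→2372, (C,hash)→2400, (D,merge)→2880, (B,hash)→3320 …(+4); best=1920 via (C,merge)
  {ABC}: card=600; try (A,nl_idx)→3320, (A,merge)→6600, (C,hash)→7880, (A,hash)→8960, (B,hash)→9880, (A,nl)→49640 …(+4); best=3320 via (A,nl_idx)
  {ABD}: card=400; try (A,nl_idx)→1440, (A,merge)→4960, (D,hash)→6680, (B,hash)→6680, (A,hash)→7920, (A,nl)→16680 …(+5); best=1440 via (A,nl_idx)
  {ACD}: card=15000; try (C,hash)→6960, (D,hash)→8960, (A,hash)→9120, (A,merge)→19120, (A,nl_idx)→26520, (D,nl_idx)→53480 …(+5); best=6960 via (C,hash)
  {ABCD}: card=15; try (A,nl_idx)→2043, (C,hash)→3520, (D,hash)→4400, (A,merge)→5980, (C,merge)→6400, (A,nl)→6720 …(+8); best=2043 via (A,nl_idx)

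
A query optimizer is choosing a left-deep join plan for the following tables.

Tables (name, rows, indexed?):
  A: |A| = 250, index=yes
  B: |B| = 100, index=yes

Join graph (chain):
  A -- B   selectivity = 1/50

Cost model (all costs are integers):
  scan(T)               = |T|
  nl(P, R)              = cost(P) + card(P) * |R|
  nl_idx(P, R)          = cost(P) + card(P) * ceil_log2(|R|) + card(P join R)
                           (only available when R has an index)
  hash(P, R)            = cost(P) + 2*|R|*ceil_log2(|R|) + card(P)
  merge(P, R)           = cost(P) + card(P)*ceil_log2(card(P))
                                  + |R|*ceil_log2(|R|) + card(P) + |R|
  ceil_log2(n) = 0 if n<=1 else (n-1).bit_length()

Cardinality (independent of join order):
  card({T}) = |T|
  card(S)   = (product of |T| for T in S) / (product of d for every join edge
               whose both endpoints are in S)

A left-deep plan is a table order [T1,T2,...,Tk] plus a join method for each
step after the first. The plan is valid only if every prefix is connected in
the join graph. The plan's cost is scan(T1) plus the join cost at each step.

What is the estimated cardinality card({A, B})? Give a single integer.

500

Tables in S: A(250), B(100)
Edges inside S: A-B(d=50)
numerator = 250 * 100 = 25000
denominator = 50 = 50
card(S) = 25000 / 50 = 500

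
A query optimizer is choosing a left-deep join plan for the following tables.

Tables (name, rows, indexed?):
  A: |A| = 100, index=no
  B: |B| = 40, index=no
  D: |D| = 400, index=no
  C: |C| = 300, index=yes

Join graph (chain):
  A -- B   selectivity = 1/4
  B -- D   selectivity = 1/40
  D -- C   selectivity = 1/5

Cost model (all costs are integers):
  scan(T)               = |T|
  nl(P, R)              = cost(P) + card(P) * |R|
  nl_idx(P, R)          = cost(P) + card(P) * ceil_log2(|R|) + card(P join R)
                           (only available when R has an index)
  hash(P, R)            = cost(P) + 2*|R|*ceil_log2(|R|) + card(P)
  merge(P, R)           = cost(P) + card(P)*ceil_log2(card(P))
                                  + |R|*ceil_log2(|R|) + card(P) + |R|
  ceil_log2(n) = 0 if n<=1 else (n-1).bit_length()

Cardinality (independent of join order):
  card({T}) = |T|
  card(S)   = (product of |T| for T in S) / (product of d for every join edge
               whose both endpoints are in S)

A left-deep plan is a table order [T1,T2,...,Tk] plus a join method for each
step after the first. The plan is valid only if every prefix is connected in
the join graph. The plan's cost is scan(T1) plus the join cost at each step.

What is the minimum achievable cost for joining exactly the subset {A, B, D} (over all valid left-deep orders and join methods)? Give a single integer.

Selinger DP over subsets of {A,B,D}:
  {A}: scan cost=100, card=100
  {B}: scan cost=40, card=40
  {D}: scan cost=400, card=400
  {AB}: card=1000; try (B,hash)→680, (A,merge)→1120, (B,merge)→1180, (A,hash)→1480, (A,nl)→4040, (B,nl)→4100; best=680 via (B,hash)
  {BD}: card=400; try (B,hash)→1280, (D,merge)→4320, (B,merge)→4680, (D,hash)→7280, (D,nl)→16040, (B,nl)→16400; best=1280 via (B,hash)
  {ABD}: card=10000; try (A,hash)→3080, (A,merge)→6080, (D,hash)→8880, (D,merge)→15680, (A,nl)→41280, (D,nl)→400680; best=3080 via (A,hash)

3080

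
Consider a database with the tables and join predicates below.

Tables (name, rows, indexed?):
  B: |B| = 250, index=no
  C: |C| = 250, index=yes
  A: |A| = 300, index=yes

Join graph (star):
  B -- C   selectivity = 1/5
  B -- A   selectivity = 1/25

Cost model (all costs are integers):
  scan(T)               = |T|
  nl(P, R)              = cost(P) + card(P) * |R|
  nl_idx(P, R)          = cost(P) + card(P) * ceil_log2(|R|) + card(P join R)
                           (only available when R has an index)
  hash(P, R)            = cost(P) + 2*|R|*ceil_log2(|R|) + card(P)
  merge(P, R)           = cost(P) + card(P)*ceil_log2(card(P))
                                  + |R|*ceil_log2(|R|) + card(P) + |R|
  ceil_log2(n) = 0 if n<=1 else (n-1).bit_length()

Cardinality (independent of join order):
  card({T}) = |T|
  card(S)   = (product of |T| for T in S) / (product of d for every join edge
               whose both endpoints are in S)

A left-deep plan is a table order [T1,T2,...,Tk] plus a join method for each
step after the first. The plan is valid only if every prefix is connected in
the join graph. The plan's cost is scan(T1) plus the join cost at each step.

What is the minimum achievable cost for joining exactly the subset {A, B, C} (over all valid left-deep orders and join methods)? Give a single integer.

Selinger DP over subsets of {A,B,C}:
  {B}: scan cost=250, card=250
  {C}: scan cost=250, card=250
  {A}: scan cost=300, card=300
  {BC}: card=12500; try (C,hash)→4500, (B,hash)→4500, (C,merge)→4750, (B,merge)→4750, (C,nl_idx)→14750, (C,nl)→62750 …(+1); best=4500 via (C,hash)
  {AB}: card=3000; try (B,hash)→4600, (A,merge)→5500, (A,nl_idx)→5500, (B,merge)→5550, (A,hash)→5900, (A,nl)→75250 …(+1); best=4600 via (B,hash)
  {ABC}: card=150000; try (C,hash)→11600, (A,hash)→22400, (C,merge)→45850, (C,nl_idx)→178600, (A,merge)→195000, (A,nl_idx)→267000 …(+2); best=11600 via (C,hash)

11600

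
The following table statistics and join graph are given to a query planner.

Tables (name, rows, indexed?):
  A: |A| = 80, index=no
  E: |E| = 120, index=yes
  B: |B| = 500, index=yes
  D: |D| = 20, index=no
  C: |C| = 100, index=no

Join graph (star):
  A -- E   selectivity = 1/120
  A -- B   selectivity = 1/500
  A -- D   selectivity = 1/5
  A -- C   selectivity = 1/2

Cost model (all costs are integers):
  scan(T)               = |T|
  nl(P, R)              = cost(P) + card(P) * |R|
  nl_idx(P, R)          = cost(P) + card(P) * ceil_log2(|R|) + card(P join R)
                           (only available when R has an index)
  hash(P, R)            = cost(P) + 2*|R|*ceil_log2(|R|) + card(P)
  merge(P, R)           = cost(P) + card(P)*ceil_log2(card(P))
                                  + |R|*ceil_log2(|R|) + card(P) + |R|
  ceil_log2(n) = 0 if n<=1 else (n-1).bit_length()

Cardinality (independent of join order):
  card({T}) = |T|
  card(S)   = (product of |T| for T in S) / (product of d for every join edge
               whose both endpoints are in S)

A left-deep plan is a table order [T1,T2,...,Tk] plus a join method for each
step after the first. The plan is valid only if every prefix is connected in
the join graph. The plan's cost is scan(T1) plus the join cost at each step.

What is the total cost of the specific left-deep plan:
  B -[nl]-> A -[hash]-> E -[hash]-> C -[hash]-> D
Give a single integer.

step 1: scan B: cost=500, card=500
step 2: join A via nl
    card(P join A) = 500*80/(500) = 80
    cost = 500 + 500*80 = 40500
step 3: join E via hash
    card(P join E) = 80*120/(120) = 80
    cost = 40500 + 2*120*7 + 80 = 42260
step 4: join C via hash
    card(P join C) = 80*100/(2) = 4000
    cost = 42260 + 2*100*7 + 80 = 43740
step 5: join D via hash
    card(P join D) = 4000*20/(5) = 16000
    cost = 43740 + 2*20*5 + 4000 = 47940

47940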